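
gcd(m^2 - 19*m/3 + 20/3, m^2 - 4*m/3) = m - 4/3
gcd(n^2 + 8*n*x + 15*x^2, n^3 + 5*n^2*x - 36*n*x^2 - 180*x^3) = n + 5*x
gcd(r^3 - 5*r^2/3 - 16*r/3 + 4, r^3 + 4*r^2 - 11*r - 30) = r^2 - r - 6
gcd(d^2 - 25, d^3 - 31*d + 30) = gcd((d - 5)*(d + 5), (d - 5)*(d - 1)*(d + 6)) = d - 5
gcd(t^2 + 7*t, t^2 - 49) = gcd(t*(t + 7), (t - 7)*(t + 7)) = t + 7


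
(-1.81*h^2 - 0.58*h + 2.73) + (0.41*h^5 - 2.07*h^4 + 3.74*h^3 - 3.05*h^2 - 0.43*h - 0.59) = 0.41*h^5 - 2.07*h^4 + 3.74*h^3 - 4.86*h^2 - 1.01*h + 2.14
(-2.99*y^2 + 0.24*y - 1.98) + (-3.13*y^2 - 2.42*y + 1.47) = -6.12*y^2 - 2.18*y - 0.51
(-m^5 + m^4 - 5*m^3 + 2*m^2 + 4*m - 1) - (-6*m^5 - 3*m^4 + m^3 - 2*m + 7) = 5*m^5 + 4*m^4 - 6*m^3 + 2*m^2 + 6*m - 8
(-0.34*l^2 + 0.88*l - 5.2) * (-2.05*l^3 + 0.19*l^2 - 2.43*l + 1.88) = 0.697*l^5 - 1.8686*l^4 + 11.6534*l^3 - 3.7656*l^2 + 14.2904*l - 9.776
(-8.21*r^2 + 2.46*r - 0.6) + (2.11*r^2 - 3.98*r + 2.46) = -6.1*r^2 - 1.52*r + 1.86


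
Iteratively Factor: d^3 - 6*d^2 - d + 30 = (d - 3)*(d^2 - 3*d - 10) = (d - 5)*(d - 3)*(d + 2)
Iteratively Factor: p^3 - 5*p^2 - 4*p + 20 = (p - 2)*(p^2 - 3*p - 10) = (p - 5)*(p - 2)*(p + 2)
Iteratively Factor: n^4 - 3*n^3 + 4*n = (n - 2)*(n^3 - n^2 - 2*n) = n*(n - 2)*(n^2 - n - 2) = n*(n - 2)^2*(n + 1)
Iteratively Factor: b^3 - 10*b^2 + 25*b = (b - 5)*(b^2 - 5*b) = (b - 5)^2*(b)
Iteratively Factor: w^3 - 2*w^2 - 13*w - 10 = (w - 5)*(w^2 + 3*w + 2) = (w - 5)*(w + 1)*(w + 2)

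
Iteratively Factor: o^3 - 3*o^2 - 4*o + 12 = (o - 3)*(o^2 - 4) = (o - 3)*(o - 2)*(o + 2)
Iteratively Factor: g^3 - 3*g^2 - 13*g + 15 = (g - 5)*(g^2 + 2*g - 3) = (g - 5)*(g - 1)*(g + 3)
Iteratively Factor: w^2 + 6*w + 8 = (w + 2)*(w + 4)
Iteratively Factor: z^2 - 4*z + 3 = (z - 3)*(z - 1)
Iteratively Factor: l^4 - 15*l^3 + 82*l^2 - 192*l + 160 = (l - 4)*(l^3 - 11*l^2 + 38*l - 40) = (l - 4)^2*(l^2 - 7*l + 10) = (l - 5)*(l - 4)^2*(l - 2)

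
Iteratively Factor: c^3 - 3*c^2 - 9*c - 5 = (c - 5)*(c^2 + 2*c + 1) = (c - 5)*(c + 1)*(c + 1)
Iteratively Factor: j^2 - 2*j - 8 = (j + 2)*(j - 4)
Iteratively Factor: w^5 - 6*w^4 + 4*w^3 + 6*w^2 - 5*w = (w)*(w^4 - 6*w^3 + 4*w^2 + 6*w - 5) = w*(w - 1)*(w^3 - 5*w^2 - w + 5) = w*(w - 1)^2*(w^2 - 4*w - 5) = w*(w - 5)*(w - 1)^2*(w + 1)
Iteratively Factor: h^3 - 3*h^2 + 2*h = (h)*(h^2 - 3*h + 2) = h*(h - 1)*(h - 2)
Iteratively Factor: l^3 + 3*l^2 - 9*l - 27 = (l + 3)*(l^2 - 9) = (l + 3)^2*(l - 3)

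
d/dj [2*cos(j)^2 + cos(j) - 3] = -(4*cos(j) + 1)*sin(j)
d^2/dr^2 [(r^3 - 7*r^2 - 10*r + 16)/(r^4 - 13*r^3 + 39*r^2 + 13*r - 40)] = 2*(r^3 + 6*r^2 - 9*r + 22)/(r^6 - 12*r^5 + 33*r^4 + 56*r^3 - 165*r^2 - 300*r - 125)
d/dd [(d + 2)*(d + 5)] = 2*d + 7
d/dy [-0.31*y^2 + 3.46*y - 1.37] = 3.46 - 0.62*y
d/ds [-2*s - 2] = -2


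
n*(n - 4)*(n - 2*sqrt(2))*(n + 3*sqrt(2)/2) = n^4 - 4*n^3 - sqrt(2)*n^3/2 - 6*n^2 + 2*sqrt(2)*n^2 + 24*n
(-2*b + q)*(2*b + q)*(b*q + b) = -4*b^3*q - 4*b^3 + b*q^3 + b*q^2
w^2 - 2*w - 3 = (w - 3)*(w + 1)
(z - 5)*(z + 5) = z^2 - 25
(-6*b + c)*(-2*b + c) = 12*b^2 - 8*b*c + c^2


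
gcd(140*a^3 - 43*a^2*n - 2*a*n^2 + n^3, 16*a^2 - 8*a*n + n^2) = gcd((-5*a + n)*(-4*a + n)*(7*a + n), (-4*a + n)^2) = 4*a - n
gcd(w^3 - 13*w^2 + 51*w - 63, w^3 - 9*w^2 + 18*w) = w - 3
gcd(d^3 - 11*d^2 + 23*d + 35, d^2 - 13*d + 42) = d - 7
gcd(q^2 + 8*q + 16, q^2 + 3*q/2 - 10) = q + 4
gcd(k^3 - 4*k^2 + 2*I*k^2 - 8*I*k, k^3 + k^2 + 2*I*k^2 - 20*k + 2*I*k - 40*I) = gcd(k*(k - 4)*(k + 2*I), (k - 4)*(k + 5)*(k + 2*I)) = k^2 + k*(-4 + 2*I) - 8*I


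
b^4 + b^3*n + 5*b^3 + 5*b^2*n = b^2*(b + 5)*(b + n)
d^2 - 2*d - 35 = (d - 7)*(d + 5)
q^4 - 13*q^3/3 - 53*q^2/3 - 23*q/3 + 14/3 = (q - 7)*(q - 1/3)*(q + 1)*(q + 2)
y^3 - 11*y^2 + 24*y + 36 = (y - 6)^2*(y + 1)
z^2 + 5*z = z*(z + 5)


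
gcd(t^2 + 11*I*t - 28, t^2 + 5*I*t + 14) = t + 7*I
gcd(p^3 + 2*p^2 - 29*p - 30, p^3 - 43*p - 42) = p^2 + 7*p + 6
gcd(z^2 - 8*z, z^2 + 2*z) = z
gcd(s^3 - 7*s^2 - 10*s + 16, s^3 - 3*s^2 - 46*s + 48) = s^2 - 9*s + 8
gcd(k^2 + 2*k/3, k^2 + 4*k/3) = k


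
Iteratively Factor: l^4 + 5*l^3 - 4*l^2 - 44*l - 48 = (l - 3)*(l^3 + 8*l^2 + 20*l + 16) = (l - 3)*(l + 2)*(l^2 + 6*l + 8) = (l - 3)*(l + 2)*(l + 4)*(l + 2)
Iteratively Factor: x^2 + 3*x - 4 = (x - 1)*(x + 4)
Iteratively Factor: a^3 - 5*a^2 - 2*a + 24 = (a + 2)*(a^2 - 7*a + 12) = (a - 3)*(a + 2)*(a - 4)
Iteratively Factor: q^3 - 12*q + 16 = (q - 2)*(q^2 + 2*q - 8) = (q - 2)^2*(q + 4)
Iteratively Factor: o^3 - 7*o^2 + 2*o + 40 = (o - 4)*(o^2 - 3*o - 10) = (o - 4)*(o + 2)*(o - 5)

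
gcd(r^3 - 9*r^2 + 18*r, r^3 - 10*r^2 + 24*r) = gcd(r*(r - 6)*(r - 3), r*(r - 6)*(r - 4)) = r^2 - 6*r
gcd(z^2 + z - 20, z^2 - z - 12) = z - 4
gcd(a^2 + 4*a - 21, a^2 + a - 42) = a + 7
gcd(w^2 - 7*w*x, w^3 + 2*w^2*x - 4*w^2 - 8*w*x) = w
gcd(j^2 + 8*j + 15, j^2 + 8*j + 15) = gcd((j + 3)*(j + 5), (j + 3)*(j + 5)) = j^2 + 8*j + 15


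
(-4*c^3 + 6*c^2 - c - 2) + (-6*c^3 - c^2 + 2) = -10*c^3 + 5*c^2 - c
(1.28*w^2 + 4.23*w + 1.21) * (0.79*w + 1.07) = 1.0112*w^3 + 4.7113*w^2 + 5.482*w + 1.2947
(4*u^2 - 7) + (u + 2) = 4*u^2 + u - 5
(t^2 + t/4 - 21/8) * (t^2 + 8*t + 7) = t^4 + 33*t^3/4 + 51*t^2/8 - 77*t/4 - 147/8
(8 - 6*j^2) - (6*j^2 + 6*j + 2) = -12*j^2 - 6*j + 6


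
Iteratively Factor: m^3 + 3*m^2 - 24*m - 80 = (m - 5)*(m^2 + 8*m + 16) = (m - 5)*(m + 4)*(m + 4)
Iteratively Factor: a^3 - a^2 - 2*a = (a)*(a^2 - a - 2) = a*(a - 2)*(a + 1)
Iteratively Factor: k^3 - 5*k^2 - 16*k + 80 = (k - 5)*(k^2 - 16) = (k - 5)*(k + 4)*(k - 4)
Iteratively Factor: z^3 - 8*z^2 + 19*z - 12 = (z - 3)*(z^2 - 5*z + 4) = (z - 4)*(z - 3)*(z - 1)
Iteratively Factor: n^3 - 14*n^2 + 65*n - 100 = (n - 5)*(n^2 - 9*n + 20) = (n - 5)*(n - 4)*(n - 5)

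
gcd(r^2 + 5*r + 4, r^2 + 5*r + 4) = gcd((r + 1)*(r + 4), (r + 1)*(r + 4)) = r^2 + 5*r + 4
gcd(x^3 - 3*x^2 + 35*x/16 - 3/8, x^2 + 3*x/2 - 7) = x - 2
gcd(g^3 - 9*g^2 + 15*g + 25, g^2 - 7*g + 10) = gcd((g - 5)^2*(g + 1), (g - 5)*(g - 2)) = g - 5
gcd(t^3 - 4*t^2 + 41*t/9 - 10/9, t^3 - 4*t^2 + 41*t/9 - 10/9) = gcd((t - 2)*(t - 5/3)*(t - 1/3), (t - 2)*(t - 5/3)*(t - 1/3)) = t^3 - 4*t^2 + 41*t/9 - 10/9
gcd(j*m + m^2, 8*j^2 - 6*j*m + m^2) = 1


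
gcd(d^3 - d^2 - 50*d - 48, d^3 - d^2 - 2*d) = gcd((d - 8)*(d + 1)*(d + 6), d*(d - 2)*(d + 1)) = d + 1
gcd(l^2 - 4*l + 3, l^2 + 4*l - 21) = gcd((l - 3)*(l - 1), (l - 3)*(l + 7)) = l - 3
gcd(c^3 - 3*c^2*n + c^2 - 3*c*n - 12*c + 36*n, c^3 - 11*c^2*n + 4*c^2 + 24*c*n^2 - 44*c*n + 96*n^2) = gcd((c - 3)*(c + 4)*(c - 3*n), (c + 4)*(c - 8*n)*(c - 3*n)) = c^2 - 3*c*n + 4*c - 12*n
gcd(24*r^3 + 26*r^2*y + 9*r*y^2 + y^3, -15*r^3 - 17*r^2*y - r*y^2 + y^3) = 3*r + y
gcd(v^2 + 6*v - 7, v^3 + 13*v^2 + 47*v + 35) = v + 7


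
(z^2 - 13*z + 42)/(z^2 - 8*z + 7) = (z - 6)/(z - 1)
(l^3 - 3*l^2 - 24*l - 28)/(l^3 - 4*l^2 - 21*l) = (l^2 + 4*l + 4)/(l*(l + 3))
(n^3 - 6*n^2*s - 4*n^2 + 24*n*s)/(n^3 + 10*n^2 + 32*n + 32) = n*(n^2 - 6*n*s - 4*n + 24*s)/(n^3 + 10*n^2 + 32*n + 32)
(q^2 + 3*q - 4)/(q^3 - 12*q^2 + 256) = (q - 1)/(q^2 - 16*q + 64)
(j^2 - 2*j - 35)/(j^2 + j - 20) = (j - 7)/(j - 4)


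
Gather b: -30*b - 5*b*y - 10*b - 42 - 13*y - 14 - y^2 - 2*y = b*(-5*y - 40) - y^2 - 15*y - 56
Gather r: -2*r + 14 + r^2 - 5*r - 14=r^2 - 7*r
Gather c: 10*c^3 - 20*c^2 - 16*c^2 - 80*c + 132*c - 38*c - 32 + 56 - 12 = 10*c^3 - 36*c^2 + 14*c + 12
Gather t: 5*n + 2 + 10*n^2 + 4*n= 10*n^2 + 9*n + 2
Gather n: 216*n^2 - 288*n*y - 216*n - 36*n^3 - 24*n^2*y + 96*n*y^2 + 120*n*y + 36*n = -36*n^3 + n^2*(216 - 24*y) + n*(96*y^2 - 168*y - 180)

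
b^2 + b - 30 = (b - 5)*(b + 6)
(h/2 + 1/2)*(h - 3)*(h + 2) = h^3/2 - 7*h/2 - 3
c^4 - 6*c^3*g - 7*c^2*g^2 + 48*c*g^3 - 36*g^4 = (c - 6*g)*(c - 2*g)*(c - g)*(c + 3*g)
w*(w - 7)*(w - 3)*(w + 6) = w^4 - 4*w^3 - 39*w^2 + 126*w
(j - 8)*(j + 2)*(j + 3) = j^3 - 3*j^2 - 34*j - 48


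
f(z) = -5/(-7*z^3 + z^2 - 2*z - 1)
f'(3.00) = -0.03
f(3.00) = 0.03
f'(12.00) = 0.00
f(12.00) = 0.00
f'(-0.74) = -5.02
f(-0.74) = -1.29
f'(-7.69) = -0.00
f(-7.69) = -0.00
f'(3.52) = -0.01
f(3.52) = 0.02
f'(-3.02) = -0.02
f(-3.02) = -0.02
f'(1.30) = -0.58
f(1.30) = 0.29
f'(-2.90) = -0.03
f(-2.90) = -0.03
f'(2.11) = -0.10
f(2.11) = 0.08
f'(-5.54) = -0.00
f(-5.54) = -0.00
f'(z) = -5*(21*z^2 - 2*z + 2)/(-7*z^3 + z^2 - 2*z - 1)^2 = 5*(-21*z^2 + 2*z - 2)/(7*z^3 - z^2 + 2*z + 1)^2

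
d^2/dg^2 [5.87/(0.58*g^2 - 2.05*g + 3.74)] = (-3.949336*g^2 + 13.95886*g + 5.87*(1.16*g - 2.05)*(2.32*g - 4.1) - 25.466408)/(0.58*g^2 - 2.05*g + 3.74)^3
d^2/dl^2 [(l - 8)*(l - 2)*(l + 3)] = 6*l - 14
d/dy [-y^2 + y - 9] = 1 - 2*y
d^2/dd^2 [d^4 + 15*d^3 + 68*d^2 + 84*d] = 12*d^2 + 90*d + 136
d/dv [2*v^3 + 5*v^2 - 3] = 2*v*(3*v + 5)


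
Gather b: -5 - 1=-6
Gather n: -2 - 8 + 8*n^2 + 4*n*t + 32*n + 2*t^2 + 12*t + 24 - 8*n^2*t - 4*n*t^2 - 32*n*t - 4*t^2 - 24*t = n^2*(8 - 8*t) + n*(-4*t^2 - 28*t + 32) - 2*t^2 - 12*t + 14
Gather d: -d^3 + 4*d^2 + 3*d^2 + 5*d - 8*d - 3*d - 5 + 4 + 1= -d^3 + 7*d^2 - 6*d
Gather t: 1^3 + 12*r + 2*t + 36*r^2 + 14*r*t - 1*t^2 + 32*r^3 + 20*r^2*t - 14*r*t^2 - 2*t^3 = 32*r^3 + 36*r^2 + 12*r - 2*t^3 + t^2*(-14*r - 1) + t*(20*r^2 + 14*r + 2) + 1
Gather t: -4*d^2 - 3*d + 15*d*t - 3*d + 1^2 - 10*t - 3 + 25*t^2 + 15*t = -4*d^2 - 6*d + 25*t^2 + t*(15*d + 5) - 2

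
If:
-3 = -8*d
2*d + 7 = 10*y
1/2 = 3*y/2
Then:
No Solution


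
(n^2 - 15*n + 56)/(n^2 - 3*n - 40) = (n - 7)/(n + 5)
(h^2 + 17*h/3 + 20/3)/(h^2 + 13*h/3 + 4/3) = (3*h + 5)/(3*h + 1)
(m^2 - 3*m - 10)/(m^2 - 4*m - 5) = (m + 2)/(m + 1)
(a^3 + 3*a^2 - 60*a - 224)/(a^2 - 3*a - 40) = (a^2 + 11*a + 28)/(a + 5)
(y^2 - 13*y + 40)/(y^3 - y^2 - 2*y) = (-y^2 + 13*y - 40)/(y*(-y^2 + y + 2))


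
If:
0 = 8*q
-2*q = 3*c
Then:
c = 0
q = 0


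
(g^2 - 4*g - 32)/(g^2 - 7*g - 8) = (g + 4)/(g + 1)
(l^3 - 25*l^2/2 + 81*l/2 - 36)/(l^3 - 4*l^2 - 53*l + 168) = (l - 3/2)/(l + 7)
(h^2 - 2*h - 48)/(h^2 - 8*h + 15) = (h^2 - 2*h - 48)/(h^2 - 8*h + 15)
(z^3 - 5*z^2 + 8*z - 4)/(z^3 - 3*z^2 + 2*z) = (z - 2)/z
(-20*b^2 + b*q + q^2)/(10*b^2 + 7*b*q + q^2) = (-4*b + q)/(2*b + q)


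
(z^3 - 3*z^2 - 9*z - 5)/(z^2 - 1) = (z^2 - 4*z - 5)/(z - 1)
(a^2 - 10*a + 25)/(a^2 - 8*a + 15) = (a - 5)/(a - 3)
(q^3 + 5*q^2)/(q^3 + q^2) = (q + 5)/(q + 1)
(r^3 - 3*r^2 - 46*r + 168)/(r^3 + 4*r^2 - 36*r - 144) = (r^2 + 3*r - 28)/(r^2 + 10*r + 24)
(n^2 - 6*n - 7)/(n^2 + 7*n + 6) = (n - 7)/(n + 6)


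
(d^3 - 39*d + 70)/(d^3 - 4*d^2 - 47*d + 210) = (d - 2)/(d - 6)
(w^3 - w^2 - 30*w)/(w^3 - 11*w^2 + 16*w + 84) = w*(w + 5)/(w^2 - 5*w - 14)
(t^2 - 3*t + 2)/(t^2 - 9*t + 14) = (t - 1)/(t - 7)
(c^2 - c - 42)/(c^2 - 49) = (c + 6)/(c + 7)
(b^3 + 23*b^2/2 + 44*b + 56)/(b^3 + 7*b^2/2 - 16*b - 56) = (b + 4)/(b - 4)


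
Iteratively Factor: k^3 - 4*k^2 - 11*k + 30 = (k + 3)*(k^2 - 7*k + 10) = (k - 2)*(k + 3)*(k - 5)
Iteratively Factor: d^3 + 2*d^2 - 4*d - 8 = (d - 2)*(d^2 + 4*d + 4) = (d - 2)*(d + 2)*(d + 2)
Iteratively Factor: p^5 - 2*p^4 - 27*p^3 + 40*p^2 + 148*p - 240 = (p + 3)*(p^4 - 5*p^3 - 12*p^2 + 76*p - 80) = (p + 3)*(p + 4)*(p^3 - 9*p^2 + 24*p - 20) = (p - 2)*(p + 3)*(p + 4)*(p^2 - 7*p + 10) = (p - 2)^2*(p + 3)*(p + 4)*(p - 5)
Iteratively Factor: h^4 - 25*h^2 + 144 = (h + 4)*(h^3 - 4*h^2 - 9*h + 36) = (h - 4)*(h + 4)*(h^2 - 9) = (h - 4)*(h - 3)*(h + 4)*(h + 3)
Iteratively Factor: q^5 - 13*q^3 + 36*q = (q - 2)*(q^4 + 2*q^3 - 9*q^2 - 18*q) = (q - 3)*(q - 2)*(q^3 + 5*q^2 + 6*q) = q*(q - 3)*(q - 2)*(q^2 + 5*q + 6) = q*(q - 3)*(q - 2)*(q + 2)*(q + 3)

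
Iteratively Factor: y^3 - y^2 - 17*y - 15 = (y - 5)*(y^2 + 4*y + 3) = (y - 5)*(y + 3)*(y + 1)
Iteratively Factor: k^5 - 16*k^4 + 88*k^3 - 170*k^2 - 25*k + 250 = (k - 5)*(k^4 - 11*k^3 + 33*k^2 - 5*k - 50) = (k - 5)*(k - 2)*(k^3 - 9*k^2 + 15*k + 25) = (k - 5)*(k - 2)*(k + 1)*(k^2 - 10*k + 25) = (k - 5)^2*(k - 2)*(k + 1)*(k - 5)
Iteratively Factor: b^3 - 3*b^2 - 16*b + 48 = (b - 3)*(b^2 - 16) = (b - 3)*(b + 4)*(b - 4)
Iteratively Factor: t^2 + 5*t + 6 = (t + 2)*(t + 3)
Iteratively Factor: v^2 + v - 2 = (v + 2)*(v - 1)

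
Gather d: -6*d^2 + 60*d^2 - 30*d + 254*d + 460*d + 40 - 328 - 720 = 54*d^2 + 684*d - 1008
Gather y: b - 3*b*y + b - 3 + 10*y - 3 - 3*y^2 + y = 2*b - 3*y^2 + y*(11 - 3*b) - 6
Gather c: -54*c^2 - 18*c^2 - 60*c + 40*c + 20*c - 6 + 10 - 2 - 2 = -72*c^2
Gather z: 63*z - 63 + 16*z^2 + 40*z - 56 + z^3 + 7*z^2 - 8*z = z^3 + 23*z^2 + 95*z - 119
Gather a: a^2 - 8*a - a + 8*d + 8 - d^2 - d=a^2 - 9*a - d^2 + 7*d + 8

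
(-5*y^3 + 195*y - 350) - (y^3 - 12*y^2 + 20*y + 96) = -6*y^3 + 12*y^2 + 175*y - 446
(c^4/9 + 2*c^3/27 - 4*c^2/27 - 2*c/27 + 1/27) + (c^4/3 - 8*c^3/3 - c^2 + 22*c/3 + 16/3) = 4*c^4/9 - 70*c^3/27 - 31*c^2/27 + 196*c/27 + 145/27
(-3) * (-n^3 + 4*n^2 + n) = 3*n^3 - 12*n^2 - 3*n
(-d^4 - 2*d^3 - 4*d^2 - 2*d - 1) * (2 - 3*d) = 3*d^5 + 4*d^4 + 8*d^3 - 2*d^2 - d - 2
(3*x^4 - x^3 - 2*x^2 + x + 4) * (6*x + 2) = 18*x^5 - 14*x^3 + 2*x^2 + 26*x + 8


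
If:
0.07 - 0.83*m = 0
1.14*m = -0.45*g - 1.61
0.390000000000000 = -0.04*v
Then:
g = -3.79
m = 0.08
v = -9.75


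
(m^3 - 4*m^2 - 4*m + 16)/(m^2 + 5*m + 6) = (m^2 - 6*m + 8)/(m + 3)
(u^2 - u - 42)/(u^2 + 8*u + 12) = (u - 7)/(u + 2)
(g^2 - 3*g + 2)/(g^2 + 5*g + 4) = (g^2 - 3*g + 2)/(g^2 + 5*g + 4)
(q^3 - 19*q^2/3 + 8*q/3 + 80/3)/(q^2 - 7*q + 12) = (3*q^2 - 7*q - 20)/(3*(q - 3))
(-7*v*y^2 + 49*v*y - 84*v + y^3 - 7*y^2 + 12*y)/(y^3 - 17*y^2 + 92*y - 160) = (-7*v*y + 21*v + y^2 - 3*y)/(y^2 - 13*y + 40)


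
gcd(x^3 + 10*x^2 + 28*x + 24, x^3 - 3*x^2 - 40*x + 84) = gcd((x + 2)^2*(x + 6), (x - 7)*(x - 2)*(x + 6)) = x + 6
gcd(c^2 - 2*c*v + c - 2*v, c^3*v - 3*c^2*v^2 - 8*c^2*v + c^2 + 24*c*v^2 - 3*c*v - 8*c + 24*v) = 1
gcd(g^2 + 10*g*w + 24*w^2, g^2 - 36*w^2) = g + 6*w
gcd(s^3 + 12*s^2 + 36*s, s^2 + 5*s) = s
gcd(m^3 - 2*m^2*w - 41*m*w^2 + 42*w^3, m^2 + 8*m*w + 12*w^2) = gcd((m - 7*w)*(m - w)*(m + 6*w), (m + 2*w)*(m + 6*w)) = m + 6*w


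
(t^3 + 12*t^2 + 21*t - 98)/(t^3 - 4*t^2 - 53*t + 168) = (t^2 + 5*t - 14)/(t^2 - 11*t + 24)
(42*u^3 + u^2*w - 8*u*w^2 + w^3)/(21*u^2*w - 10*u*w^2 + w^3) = (2*u + w)/w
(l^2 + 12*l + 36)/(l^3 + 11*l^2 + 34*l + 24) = (l + 6)/(l^2 + 5*l + 4)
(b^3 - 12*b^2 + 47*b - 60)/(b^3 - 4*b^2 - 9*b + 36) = (b - 5)/(b + 3)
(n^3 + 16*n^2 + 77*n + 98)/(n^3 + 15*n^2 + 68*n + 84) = (n + 7)/(n + 6)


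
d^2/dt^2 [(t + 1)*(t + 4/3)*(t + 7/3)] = 6*t + 28/3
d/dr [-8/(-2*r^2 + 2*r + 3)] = 16*(1 - 2*r)/(-2*r^2 + 2*r + 3)^2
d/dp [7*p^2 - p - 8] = 14*p - 1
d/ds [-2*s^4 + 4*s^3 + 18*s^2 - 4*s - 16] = -8*s^3 + 12*s^2 + 36*s - 4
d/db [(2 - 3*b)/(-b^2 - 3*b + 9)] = (-3*b^2 + 4*b - 21)/(b^4 + 6*b^3 - 9*b^2 - 54*b + 81)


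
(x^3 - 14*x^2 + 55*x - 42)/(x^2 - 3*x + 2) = (x^2 - 13*x + 42)/(x - 2)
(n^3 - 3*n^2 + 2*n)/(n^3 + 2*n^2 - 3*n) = (n - 2)/(n + 3)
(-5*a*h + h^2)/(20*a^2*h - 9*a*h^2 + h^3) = -1/(4*a - h)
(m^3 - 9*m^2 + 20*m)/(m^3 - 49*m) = (m^2 - 9*m + 20)/(m^2 - 49)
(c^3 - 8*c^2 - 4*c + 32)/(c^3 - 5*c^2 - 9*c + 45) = (c^3 - 8*c^2 - 4*c + 32)/(c^3 - 5*c^2 - 9*c + 45)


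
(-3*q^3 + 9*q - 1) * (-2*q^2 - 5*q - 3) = 6*q^5 + 15*q^4 - 9*q^3 - 43*q^2 - 22*q + 3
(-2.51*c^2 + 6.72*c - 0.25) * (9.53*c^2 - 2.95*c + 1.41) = -23.9203*c^4 + 71.4461*c^3 - 25.7456*c^2 + 10.2127*c - 0.3525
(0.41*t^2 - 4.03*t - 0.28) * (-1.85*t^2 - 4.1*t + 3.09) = -0.7585*t^4 + 5.7745*t^3 + 18.3079*t^2 - 11.3047*t - 0.8652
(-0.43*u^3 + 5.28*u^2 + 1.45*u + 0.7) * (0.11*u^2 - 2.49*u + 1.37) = -0.0473*u^5 + 1.6515*u^4 - 13.5768*u^3 + 3.7001*u^2 + 0.2435*u + 0.959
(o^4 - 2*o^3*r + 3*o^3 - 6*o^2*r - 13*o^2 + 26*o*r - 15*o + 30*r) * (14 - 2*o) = -2*o^5 + 4*o^4*r + 8*o^4 - 16*o^3*r + 68*o^3 - 136*o^2*r - 152*o^2 + 304*o*r - 210*o + 420*r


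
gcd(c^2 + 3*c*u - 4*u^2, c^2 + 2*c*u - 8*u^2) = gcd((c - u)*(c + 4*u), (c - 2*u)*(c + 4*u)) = c + 4*u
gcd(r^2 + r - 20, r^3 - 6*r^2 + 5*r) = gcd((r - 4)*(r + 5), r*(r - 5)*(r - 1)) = 1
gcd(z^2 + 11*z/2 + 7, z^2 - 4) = z + 2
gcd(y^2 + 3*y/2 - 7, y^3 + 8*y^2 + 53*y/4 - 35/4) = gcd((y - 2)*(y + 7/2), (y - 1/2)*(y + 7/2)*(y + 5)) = y + 7/2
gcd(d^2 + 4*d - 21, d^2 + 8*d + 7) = d + 7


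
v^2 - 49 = (v - 7)*(v + 7)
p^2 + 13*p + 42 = (p + 6)*(p + 7)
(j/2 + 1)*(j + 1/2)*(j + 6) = j^3/2 + 17*j^2/4 + 8*j + 3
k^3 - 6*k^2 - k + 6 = (k - 6)*(k - 1)*(k + 1)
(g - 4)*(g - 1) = g^2 - 5*g + 4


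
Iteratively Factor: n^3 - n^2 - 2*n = (n + 1)*(n^2 - 2*n) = (n - 2)*(n + 1)*(n)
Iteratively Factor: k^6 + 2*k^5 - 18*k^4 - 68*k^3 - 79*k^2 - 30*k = (k + 1)*(k^5 + k^4 - 19*k^3 - 49*k^2 - 30*k) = (k + 1)^2*(k^4 - 19*k^2 - 30*k) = (k - 5)*(k + 1)^2*(k^3 + 5*k^2 + 6*k) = (k - 5)*(k + 1)^2*(k + 2)*(k^2 + 3*k) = (k - 5)*(k + 1)^2*(k + 2)*(k + 3)*(k)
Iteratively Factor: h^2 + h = (h)*(h + 1)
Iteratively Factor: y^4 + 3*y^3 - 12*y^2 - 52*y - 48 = (y + 2)*(y^3 + y^2 - 14*y - 24) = (y + 2)^2*(y^2 - y - 12) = (y + 2)^2*(y + 3)*(y - 4)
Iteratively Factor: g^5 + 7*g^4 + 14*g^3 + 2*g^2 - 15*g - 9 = (g - 1)*(g^4 + 8*g^3 + 22*g^2 + 24*g + 9) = (g - 1)*(g + 1)*(g^3 + 7*g^2 + 15*g + 9) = (g - 1)*(g + 1)^2*(g^2 + 6*g + 9) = (g - 1)*(g + 1)^2*(g + 3)*(g + 3)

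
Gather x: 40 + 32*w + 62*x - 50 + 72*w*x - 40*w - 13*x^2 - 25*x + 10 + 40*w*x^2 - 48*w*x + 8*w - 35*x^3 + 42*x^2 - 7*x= -35*x^3 + x^2*(40*w + 29) + x*(24*w + 30)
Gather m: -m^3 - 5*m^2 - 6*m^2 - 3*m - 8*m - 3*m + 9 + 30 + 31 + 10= -m^3 - 11*m^2 - 14*m + 80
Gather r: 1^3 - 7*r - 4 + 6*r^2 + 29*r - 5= 6*r^2 + 22*r - 8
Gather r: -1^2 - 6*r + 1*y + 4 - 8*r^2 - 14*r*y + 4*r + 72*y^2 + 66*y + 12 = -8*r^2 + r*(-14*y - 2) + 72*y^2 + 67*y + 15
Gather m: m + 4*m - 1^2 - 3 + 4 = 5*m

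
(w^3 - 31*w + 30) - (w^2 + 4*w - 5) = w^3 - w^2 - 35*w + 35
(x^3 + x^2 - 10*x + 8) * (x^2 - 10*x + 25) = x^5 - 9*x^4 + 5*x^3 + 133*x^2 - 330*x + 200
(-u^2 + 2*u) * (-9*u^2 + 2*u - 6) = 9*u^4 - 20*u^3 + 10*u^2 - 12*u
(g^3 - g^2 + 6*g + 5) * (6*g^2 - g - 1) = 6*g^5 - 7*g^4 + 36*g^3 + 25*g^2 - 11*g - 5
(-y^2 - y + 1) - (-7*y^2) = 6*y^2 - y + 1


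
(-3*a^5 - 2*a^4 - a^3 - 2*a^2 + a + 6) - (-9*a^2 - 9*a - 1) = -3*a^5 - 2*a^4 - a^3 + 7*a^2 + 10*a + 7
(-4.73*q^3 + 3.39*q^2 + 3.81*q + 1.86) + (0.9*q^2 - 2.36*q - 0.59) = -4.73*q^3 + 4.29*q^2 + 1.45*q + 1.27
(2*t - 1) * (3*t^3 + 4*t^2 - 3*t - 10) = 6*t^4 + 5*t^3 - 10*t^2 - 17*t + 10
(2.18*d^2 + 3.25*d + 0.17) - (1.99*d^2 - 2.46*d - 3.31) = 0.19*d^2 + 5.71*d + 3.48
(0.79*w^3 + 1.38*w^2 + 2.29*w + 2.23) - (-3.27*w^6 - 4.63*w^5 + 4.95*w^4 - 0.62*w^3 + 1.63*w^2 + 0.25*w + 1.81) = 3.27*w^6 + 4.63*w^5 - 4.95*w^4 + 1.41*w^3 - 0.25*w^2 + 2.04*w + 0.42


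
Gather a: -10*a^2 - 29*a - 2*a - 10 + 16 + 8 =-10*a^2 - 31*a + 14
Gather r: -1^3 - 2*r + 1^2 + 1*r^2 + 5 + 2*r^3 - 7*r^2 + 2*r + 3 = 2*r^3 - 6*r^2 + 8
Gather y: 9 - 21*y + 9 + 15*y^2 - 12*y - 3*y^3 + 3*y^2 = -3*y^3 + 18*y^2 - 33*y + 18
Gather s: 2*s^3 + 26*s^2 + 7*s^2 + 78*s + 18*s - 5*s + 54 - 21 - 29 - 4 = 2*s^3 + 33*s^2 + 91*s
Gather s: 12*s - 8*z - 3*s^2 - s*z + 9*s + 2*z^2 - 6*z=-3*s^2 + s*(21 - z) + 2*z^2 - 14*z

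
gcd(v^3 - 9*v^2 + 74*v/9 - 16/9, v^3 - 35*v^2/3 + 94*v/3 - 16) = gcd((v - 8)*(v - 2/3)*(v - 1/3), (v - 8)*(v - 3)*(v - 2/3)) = v^2 - 26*v/3 + 16/3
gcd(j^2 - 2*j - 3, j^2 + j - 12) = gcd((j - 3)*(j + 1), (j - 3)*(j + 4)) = j - 3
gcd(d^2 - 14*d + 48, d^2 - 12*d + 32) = d - 8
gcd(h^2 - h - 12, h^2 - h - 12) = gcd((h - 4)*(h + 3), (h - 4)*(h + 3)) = h^2 - h - 12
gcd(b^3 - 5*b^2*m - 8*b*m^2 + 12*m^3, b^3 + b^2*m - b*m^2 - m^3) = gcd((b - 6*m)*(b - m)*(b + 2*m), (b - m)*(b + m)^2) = b - m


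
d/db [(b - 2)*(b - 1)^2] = (b - 1)*(3*b - 5)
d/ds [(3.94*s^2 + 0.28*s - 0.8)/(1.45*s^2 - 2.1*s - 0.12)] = (-8.68*s^2 + 1.3744*s - 1.7136)/(2.1025*s^4 - 6.09*s^3 + 4.062*s^2 + 0.504*s + 0.0144)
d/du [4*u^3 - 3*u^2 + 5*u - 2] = 12*u^2 - 6*u + 5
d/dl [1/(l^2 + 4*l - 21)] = 2*(-l - 2)/(l^2 + 4*l - 21)^2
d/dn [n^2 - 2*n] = 2*n - 2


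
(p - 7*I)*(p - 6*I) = p^2 - 13*I*p - 42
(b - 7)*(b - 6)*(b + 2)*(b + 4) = b^4 - 7*b^3 - 28*b^2 + 148*b + 336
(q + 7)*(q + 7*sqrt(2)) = q^2 + 7*q + 7*sqrt(2)*q + 49*sqrt(2)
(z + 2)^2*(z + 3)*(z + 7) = z^4 + 14*z^3 + 65*z^2 + 124*z + 84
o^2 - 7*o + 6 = (o - 6)*(o - 1)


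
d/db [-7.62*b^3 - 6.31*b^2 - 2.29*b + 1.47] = -22.86*b^2 - 12.62*b - 2.29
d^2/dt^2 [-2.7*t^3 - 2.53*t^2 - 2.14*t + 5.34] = -16.2*t - 5.06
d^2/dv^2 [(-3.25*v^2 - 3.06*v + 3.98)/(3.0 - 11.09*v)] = (5.6843418860808e-14*v - 716.872876)/(1363.938029*v^3 - 1106.8929*v^2 + 299.43*v - 27.0)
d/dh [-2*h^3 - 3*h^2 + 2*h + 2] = -6*h^2 - 6*h + 2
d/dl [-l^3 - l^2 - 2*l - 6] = -3*l^2 - 2*l - 2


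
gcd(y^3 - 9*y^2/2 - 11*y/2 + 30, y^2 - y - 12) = y - 4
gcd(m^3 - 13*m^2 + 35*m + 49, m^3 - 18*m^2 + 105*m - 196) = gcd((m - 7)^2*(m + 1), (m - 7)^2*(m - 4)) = m^2 - 14*m + 49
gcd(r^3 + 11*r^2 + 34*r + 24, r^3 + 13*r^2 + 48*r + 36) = r^2 + 7*r + 6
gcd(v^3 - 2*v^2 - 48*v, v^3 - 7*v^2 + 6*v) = v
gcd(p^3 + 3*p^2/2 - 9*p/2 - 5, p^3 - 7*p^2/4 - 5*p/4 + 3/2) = p^2 - p - 2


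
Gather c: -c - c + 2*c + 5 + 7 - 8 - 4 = 0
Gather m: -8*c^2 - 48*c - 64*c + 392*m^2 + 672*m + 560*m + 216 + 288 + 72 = -8*c^2 - 112*c + 392*m^2 + 1232*m + 576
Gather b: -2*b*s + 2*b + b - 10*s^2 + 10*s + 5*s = b*(3 - 2*s) - 10*s^2 + 15*s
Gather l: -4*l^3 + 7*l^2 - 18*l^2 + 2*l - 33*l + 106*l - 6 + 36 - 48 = -4*l^3 - 11*l^2 + 75*l - 18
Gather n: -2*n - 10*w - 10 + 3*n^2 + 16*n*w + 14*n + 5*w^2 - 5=3*n^2 + n*(16*w + 12) + 5*w^2 - 10*w - 15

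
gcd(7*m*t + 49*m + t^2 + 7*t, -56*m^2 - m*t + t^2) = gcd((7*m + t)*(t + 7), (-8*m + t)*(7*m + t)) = 7*m + t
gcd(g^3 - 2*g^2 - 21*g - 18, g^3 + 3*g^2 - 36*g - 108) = g^2 - 3*g - 18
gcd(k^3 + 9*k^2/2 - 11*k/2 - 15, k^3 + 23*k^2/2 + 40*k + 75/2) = k^2 + 13*k/2 + 15/2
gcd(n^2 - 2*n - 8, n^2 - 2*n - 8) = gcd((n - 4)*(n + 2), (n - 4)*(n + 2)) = n^2 - 2*n - 8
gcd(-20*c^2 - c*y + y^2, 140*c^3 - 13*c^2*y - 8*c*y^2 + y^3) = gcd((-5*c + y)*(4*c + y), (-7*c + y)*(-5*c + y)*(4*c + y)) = -20*c^2 - c*y + y^2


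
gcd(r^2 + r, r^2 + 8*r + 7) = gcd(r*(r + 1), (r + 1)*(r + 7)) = r + 1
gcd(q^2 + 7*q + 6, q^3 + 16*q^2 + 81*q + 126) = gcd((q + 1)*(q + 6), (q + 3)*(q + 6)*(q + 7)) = q + 6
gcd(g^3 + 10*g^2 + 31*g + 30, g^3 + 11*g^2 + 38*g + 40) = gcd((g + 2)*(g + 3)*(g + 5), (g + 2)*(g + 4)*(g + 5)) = g^2 + 7*g + 10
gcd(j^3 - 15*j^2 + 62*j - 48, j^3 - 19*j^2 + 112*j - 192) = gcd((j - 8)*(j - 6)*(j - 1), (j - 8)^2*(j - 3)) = j - 8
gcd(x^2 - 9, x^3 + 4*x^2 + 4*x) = 1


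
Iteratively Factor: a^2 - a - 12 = (a + 3)*(a - 4)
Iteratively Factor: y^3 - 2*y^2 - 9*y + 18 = (y - 2)*(y^2 - 9) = (y - 2)*(y + 3)*(y - 3)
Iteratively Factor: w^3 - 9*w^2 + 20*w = (w)*(w^2 - 9*w + 20) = w*(w - 4)*(w - 5)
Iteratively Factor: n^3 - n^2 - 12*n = (n - 4)*(n^2 + 3*n) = (n - 4)*(n + 3)*(n)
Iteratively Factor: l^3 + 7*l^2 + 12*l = (l + 3)*(l^2 + 4*l) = (l + 3)*(l + 4)*(l)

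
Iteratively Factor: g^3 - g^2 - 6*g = (g - 3)*(g^2 + 2*g) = (g - 3)*(g + 2)*(g)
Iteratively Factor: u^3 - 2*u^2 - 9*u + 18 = (u + 3)*(u^2 - 5*u + 6) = (u - 3)*(u + 3)*(u - 2)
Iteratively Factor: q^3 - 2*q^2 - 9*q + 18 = (q + 3)*(q^2 - 5*q + 6) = (q - 2)*(q + 3)*(q - 3)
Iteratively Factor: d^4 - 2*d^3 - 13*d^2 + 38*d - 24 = (d - 2)*(d^3 - 13*d + 12) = (d - 2)*(d - 1)*(d^2 + d - 12) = (d - 3)*(d - 2)*(d - 1)*(d + 4)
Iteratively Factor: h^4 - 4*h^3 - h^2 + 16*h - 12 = (h + 2)*(h^3 - 6*h^2 + 11*h - 6) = (h - 1)*(h + 2)*(h^2 - 5*h + 6) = (h - 3)*(h - 1)*(h + 2)*(h - 2)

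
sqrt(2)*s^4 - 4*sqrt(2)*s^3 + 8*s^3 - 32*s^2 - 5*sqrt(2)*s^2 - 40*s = s*(s - 5)*(s + 4*sqrt(2))*(sqrt(2)*s + sqrt(2))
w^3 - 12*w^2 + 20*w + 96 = (w - 8)*(w - 6)*(w + 2)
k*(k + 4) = k^2 + 4*k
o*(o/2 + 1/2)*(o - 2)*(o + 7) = o^4/2 + 3*o^3 - 9*o^2/2 - 7*o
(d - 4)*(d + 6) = d^2 + 2*d - 24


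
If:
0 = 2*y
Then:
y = 0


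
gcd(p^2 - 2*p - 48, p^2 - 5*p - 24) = p - 8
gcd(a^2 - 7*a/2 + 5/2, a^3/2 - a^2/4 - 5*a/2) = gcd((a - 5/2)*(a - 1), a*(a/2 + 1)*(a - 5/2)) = a - 5/2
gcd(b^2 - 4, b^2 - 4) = b^2 - 4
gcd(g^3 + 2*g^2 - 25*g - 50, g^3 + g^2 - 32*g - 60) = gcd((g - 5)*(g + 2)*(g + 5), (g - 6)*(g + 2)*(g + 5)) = g^2 + 7*g + 10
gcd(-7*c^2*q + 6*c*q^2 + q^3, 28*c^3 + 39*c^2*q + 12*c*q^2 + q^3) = 7*c + q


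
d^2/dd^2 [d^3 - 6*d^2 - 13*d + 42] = 6*d - 12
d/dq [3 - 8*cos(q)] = 8*sin(q)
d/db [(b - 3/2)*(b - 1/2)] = 2*b - 2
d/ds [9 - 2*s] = -2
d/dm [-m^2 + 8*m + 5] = 8 - 2*m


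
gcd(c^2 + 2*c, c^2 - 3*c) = c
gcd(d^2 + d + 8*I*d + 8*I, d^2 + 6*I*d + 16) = d + 8*I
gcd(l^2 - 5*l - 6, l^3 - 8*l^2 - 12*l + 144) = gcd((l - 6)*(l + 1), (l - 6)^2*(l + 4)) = l - 6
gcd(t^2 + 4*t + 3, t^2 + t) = t + 1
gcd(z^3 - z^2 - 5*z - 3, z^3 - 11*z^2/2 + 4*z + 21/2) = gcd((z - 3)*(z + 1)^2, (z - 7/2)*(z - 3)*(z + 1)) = z^2 - 2*z - 3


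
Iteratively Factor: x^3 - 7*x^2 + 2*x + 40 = (x - 4)*(x^2 - 3*x - 10) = (x - 4)*(x + 2)*(x - 5)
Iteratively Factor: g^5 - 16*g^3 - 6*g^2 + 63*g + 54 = (g + 2)*(g^4 - 2*g^3 - 12*g^2 + 18*g + 27) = (g + 1)*(g + 2)*(g^3 - 3*g^2 - 9*g + 27) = (g - 3)*(g + 1)*(g + 2)*(g^2 - 9) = (g - 3)^2*(g + 1)*(g + 2)*(g + 3)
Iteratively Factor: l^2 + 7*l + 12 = (l + 3)*(l + 4)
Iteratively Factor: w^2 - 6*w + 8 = (w - 2)*(w - 4)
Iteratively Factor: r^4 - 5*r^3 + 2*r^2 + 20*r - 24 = (r - 3)*(r^3 - 2*r^2 - 4*r + 8) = (r - 3)*(r + 2)*(r^2 - 4*r + 4) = (r - 3)*(r - 2)*(r + 2)*(r - 2)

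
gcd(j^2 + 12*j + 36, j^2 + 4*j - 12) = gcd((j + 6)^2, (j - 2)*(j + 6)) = j + 6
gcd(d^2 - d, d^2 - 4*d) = d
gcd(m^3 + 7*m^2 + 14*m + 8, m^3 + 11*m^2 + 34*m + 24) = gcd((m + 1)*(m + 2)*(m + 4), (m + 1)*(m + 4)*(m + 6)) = m^2 + 5*m + 4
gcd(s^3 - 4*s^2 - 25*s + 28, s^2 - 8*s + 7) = s^2 - 8*s + 7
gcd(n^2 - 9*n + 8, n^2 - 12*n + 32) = n - 8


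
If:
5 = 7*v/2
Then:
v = 10/7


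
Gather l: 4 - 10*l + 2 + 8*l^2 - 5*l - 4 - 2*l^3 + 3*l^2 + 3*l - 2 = -2*l^3 + 11*l^2 - 12*l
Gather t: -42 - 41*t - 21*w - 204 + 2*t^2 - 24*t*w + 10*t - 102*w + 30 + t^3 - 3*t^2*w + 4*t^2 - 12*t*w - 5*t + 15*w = t^3 + t^2*(6 - 3*w) + t*(-36*w - 36) - 108*w - 216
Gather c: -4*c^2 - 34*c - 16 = -4*c^2 - 34*c - 16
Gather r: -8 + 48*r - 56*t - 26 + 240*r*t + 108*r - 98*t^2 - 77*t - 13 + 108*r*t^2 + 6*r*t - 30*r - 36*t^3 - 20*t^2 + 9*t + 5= r*(108*t^2 + 246*t + 126) - 36*t^3 - 118*t^2 - 124*t - 42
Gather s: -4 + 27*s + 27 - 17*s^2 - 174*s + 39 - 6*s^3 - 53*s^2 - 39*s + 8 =-6*s^3 - 70*s^2 - 186*s + 70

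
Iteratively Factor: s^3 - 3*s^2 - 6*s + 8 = (s - 4)*(s^2 + s - 2) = (s - 4)*(s + 2)*(s - 1)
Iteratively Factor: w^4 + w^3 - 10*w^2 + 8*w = (w - 1)*(w^3 + 2*w^2 - 8*w) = (w - 2)*(w - 1)*(w^2 + 4*w) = w*(w - 2)*(w - 1)*(w + 4)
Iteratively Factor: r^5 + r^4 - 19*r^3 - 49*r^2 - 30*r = (r + 3)*(r^4 - 2*r^3 - 13*r^2 - 10*r) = r*(r + 3)*(r^3 - 2*r^2 - 13*r - 10) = r*(r - 5)*(r + 3)*(r^2 + 3*r + 2) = r*(r - 5)*(r + 2)*(r + 3)*(r + 1)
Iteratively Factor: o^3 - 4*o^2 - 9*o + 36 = (o - 3)*(o^2 - o - 12) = (o - 3)*(o + 3)*(o - 4)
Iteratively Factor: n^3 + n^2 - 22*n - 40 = (n + 2)*(n^2 - n - 20) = (n - 5)*(n + 2)*(n + 4)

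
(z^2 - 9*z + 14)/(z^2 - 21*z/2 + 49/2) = 2*(z - 2)/(2*z - 7)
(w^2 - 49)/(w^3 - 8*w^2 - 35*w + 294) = (w + 7)/(w^2 - w - 42)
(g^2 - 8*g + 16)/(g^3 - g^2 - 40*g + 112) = 1/(g + 7)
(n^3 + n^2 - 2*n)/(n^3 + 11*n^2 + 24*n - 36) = n*(n + 2)/(n^2 + 12*n + 36)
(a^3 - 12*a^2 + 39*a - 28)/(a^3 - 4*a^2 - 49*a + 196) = (a - 1)/(a + 7)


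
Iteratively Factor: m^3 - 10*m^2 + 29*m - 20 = (m - 1)*(m^2 - 9*m + 20) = (m - 4)*(m - 1)*(m - 5)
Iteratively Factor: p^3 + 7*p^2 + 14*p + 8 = (p + 1)*(p^2 + 6*p + 8) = (p + 1)*(p + 2)*(p + 4)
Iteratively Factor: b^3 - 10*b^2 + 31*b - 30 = (b - 3)*(b^2 - 7*b + 10) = (b - 5)*(b - 3)*(b - 2)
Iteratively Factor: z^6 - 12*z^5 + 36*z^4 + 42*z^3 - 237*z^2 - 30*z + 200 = (z - 4)*(z^5 - 8*z^4 + 4*z^3 + 58*z^2 - 5*z - 50) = (z - 4)*(z + 1)*(z^4 - 9*z^3 + 13*z^2 + 45*z - 50) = (z - 5)*(z - 4)*(z + 1)*(z^3 - 4*z^2 - 7*z + 10) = (z - 5)^2*(z - 4)*(z + 1)*(z^2 + z - 2) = (z - 5)^2*(z - 4)*(z - 1)*(z + 1)*(z + 2)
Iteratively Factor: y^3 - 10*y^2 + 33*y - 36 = (y - 3)*(y^2 - 7*y + 12) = (y - 3)^2*(y - 4)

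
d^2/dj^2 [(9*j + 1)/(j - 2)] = 38/(j - 2)^3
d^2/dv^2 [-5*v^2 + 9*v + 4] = -10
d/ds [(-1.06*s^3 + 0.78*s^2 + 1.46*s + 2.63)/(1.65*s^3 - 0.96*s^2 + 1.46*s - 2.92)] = (-0.269400000000001*s^4 - 7.9132*s^3 - 1.1925*s^2 + 0.4944*s - 8.103)/(2.7225*s^6 - 3.168*s^5 + 5.7396*s^4 - 12.4392*s^3 + 7.738*s^2 - 8.5264*s + 8.5264)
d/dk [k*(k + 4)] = 2*k + 4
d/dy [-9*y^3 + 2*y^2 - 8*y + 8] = -27*y^2 + 4*y - 8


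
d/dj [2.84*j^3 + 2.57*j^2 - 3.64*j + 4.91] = 8.52*j^2 + 5.14*j - 3.64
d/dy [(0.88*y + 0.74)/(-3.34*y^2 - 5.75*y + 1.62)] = (2.9392*y^2 + 4.9432*y + 5.6806)/(11.1556*y^4 + 38.41*y^3 + 22.2409*y^2 - 18.63*y + 2.6244)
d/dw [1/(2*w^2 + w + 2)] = (-4*w - 1)/(2*w^2 + w + 2)^2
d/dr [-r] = -1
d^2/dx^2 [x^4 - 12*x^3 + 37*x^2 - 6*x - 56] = 12*x^2 - 72*x + 74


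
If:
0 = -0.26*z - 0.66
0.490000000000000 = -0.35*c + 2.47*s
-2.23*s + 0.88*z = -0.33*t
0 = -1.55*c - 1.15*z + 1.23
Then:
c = 2.68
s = 0.58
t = 10.67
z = -2.54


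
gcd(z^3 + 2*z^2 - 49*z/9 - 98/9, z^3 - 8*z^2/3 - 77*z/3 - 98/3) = z^2 + 13*z/3 + 14/3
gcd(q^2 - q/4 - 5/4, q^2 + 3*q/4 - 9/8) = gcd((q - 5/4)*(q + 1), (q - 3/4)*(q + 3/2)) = 1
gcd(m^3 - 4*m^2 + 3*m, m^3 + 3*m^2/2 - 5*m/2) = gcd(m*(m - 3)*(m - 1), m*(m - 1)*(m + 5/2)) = m^2 - m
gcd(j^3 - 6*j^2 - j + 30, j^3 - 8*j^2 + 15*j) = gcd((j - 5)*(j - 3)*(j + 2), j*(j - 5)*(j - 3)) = j^2 - 8*j + 15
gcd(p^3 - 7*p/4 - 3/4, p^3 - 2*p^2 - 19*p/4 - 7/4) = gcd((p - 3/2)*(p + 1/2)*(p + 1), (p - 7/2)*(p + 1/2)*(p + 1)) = p^2 + 3*p/2 + 1/2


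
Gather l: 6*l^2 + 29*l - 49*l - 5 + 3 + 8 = 6*l^2 - 20*l + 6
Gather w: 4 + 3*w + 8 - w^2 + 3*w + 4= -w^2 + 6*w + 16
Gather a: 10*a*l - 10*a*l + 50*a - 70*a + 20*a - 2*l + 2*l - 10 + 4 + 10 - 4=0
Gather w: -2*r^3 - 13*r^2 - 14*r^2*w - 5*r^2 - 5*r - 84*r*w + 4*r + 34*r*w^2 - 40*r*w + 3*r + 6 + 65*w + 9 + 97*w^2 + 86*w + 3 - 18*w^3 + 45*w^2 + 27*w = -2*r^3 - 18*r^2 + 2*r - 18*w^3 + w^2*(34*r + 142) + w*(-14*r^2 - 124*r + 178) + 18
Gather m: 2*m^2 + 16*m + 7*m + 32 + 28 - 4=2*m^2 + 23*m + 56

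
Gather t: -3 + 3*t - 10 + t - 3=4*t - 16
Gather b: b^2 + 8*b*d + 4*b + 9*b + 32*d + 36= b^2 + b*(8*d + 13) + 32*d + 36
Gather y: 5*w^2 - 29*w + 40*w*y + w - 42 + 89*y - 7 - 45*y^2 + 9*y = 5*w^2 - 28*w - 45*y^2 + y*(40*w + 98) - 49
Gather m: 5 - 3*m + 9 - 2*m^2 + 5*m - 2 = -2*m^2 + 2*m + 12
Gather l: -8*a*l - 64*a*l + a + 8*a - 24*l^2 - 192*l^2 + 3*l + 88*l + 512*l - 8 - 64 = 9*a - 216*l^2 + l*(603 - 72*a) - 72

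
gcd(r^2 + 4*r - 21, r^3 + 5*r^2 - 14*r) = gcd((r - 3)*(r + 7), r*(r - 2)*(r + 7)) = r + 7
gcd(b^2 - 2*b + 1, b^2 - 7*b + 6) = b - 1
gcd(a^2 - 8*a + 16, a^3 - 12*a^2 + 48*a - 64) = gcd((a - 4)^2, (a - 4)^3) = a^2 - 8*a + 16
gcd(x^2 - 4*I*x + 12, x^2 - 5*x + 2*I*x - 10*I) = x + 2*I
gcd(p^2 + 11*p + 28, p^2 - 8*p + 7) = 1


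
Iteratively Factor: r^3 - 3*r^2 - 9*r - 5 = (r + 1)*(r^2 - 4*r - 5) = (r + 1)^2*(r - 5)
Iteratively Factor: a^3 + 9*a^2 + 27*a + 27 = (a + 3)*(a^2 + 6*a + 9) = (a + 3)^2*(a + 3)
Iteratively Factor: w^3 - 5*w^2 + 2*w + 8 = (w - 4)*(w^2 - w - 2) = (w - 4)*(w - 2)*(w + 1)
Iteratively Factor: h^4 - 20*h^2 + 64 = (h + 2)*(h^3 - 2*h^2 - 16*h + 32) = (h - 2)*(h + 2)*(h^2 - 16) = (h - 2)*(h + 2)*(h + 4)*(h - 4)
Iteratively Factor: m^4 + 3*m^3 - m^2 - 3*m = (m + 3)*(m^3 - m) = (m - 1)*(m + 3)*(m^2 + m) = m*(m - 1)*(m + 3)*(m + 1)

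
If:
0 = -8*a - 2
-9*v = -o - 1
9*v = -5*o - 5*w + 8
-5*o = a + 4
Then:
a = -1/4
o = -3/4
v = 1/36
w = 23/10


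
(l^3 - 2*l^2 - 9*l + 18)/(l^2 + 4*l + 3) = (l^2 - 5*l + 6)/(l + 1)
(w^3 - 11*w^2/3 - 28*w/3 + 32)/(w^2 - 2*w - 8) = (w^2 + w/3 - 8)/(w + 2)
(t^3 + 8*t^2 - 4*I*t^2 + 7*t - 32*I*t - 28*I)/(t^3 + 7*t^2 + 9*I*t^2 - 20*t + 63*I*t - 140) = (t^2 + t*(1 - 4*I) - 4*I)/(t^2 + 9*I*t - 20)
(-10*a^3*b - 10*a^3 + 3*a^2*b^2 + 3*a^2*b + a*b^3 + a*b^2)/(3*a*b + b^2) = a*(-10*a^2*b - 10*a^2 + 3*a*b^2 + 3*a*b + b^3 + b^2)/(b*(3*a + b))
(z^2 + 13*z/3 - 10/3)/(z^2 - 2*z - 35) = (z - 2/3)/(z - 7)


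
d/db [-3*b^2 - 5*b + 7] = -6*b - 5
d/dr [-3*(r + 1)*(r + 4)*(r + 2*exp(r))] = -6*r^2*exp(r) - 9*r^2 - 42*r*exp(r) - 30*r - 54*exp(r) - 12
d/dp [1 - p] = -1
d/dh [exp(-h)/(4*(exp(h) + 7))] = (-2*exp(h) - 7)*exp(-h)/(4*(exp(2*h) + 14*exp(h) + 49))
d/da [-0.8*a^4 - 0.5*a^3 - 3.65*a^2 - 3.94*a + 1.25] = -3.2*a^3 - 1.5*a^2 - 7.3*a - 3.94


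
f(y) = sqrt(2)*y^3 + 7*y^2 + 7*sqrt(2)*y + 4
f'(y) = 3*sqrt(2)*y^2 + 14*y + 7*sqrt(2)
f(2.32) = 82.30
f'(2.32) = 65.22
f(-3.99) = -13.89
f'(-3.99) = 21.58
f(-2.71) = 0.43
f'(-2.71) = 3.12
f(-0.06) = 3.43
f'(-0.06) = 9.07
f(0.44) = 9.83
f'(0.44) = 16.88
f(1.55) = 41.43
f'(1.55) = 41.79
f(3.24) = 157.66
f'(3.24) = 99.80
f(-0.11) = 2.99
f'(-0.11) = 8.41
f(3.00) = 134.88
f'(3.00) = 90.08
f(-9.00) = -549.06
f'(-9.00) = 227.55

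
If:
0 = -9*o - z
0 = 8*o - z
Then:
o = 0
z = 0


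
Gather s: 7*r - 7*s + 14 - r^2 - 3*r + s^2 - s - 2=-r^2 + 4*r + s^2 - 8*s + 12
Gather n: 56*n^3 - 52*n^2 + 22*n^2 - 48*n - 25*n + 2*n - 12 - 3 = 56*n^3 - 30*n^2 - 71*n - 15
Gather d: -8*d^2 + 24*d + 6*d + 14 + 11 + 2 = -8*d^2 + 30*d + 27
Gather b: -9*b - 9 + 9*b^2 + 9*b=9*b^2 - 9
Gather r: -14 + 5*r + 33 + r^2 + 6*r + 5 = r^2 + 11*r + 24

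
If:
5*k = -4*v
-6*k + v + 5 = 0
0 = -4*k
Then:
No Solution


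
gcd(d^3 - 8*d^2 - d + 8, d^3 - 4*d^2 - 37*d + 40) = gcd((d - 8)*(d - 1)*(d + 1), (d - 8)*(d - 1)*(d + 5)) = d^2 - 9*d + 8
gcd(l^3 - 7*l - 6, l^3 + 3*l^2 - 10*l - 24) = l^2 - l - 6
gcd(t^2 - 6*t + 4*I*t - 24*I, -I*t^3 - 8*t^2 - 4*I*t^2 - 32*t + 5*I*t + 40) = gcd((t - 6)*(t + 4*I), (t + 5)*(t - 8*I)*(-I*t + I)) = 1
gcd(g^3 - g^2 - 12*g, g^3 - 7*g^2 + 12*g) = g^2 - 4*g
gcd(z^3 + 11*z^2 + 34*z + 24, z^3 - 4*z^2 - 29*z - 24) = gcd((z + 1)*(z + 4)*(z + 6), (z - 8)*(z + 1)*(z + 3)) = z + 1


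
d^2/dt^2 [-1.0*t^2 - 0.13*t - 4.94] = -2.00000000000000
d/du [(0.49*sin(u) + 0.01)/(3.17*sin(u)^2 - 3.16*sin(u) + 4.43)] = (-1.5533*sin(u)^2 - 0.0633999999999999*sin(u) + 2.2023)*cos(u)/(10.0489*sin(u)^4 - 20.0344*sin(u)^3 + 38.0718*sin(u)^2 - 27.9976*sin(u) + 19.6249)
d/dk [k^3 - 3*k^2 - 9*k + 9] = 3*k^2 - 6*k - 9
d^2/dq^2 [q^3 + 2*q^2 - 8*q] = 6*q + 4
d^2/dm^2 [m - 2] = 0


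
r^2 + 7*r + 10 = (r + 2)*(r + 5)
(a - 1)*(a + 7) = a^2 + 6*a - 7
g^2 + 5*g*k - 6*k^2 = (g - k)*(g + 6*k)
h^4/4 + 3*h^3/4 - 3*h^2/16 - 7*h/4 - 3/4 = (h/4 + 1/2)*(h - 3/2)*(h + 1/2)*(h + 2)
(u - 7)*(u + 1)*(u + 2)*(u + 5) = u^4 + u^3 - 39*u^2 - 109*u - 70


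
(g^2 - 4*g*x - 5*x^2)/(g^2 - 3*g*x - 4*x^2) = (-g + 5*x)/(-g + 4*x)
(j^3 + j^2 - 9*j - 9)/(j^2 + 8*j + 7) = (j^2 - 9)/(j + 7)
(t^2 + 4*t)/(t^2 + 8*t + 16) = t/(t + 4)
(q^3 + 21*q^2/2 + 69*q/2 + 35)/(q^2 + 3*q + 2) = (2*q^2 + 17*q + 35)/(2*(q + 1))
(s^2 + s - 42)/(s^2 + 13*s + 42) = (s - 6)/(s + 6)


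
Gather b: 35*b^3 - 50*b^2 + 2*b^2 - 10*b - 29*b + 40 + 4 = 35*b^3 - 48*b^2 - 39*b + 44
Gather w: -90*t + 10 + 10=20 - 90*t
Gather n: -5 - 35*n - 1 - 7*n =-42*n - 6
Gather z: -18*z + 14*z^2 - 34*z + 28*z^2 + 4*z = 42*z^2 - 48*z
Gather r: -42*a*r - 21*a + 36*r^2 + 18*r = -21*a + 36*r^2 + r*(18 - 42*a)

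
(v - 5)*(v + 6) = v^2 + v - 30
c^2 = c^2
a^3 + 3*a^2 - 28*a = a*(a - 4)*(a + 7)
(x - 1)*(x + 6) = x^2 + 5*x - 6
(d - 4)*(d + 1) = d^2 - 3*d - 4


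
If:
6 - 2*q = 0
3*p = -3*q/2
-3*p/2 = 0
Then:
No Solution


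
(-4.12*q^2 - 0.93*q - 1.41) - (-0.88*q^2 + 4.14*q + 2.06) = -3.24*q^2 - 5.07*q - 3.47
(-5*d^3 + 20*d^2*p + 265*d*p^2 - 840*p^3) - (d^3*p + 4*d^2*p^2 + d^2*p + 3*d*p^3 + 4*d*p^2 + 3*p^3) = -d^3*p - 5*d^3 - 4*d^2*p^2 + 19*d^2*p - 3*d*p^3 + 261*d*p^2 - 843*p^3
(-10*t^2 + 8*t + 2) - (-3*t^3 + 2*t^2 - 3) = 3*t^3 - 12*t^2 + 8*t + 5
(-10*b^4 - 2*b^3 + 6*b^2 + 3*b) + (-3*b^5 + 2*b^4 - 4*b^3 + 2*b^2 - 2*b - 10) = -3*b^5 - 8*b^4 - 6*b^3 + 8*b^2 + b - 10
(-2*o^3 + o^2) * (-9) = 18*o^3 - 9*o^2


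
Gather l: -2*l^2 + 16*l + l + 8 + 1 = -2*l^2 + 17*l + 9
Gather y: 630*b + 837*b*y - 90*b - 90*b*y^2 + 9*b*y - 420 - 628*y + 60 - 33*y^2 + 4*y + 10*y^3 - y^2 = 540*b + 10*y^3 + y^2*(-90*b - 34) + y*(846*b - 624) - 360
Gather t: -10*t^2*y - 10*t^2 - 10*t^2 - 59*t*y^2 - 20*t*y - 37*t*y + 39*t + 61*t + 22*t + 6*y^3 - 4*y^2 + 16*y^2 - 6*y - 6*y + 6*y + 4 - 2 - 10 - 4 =t^2*(-10*y - 20) + t*(-59*y^2 - 57*y + 122) + 6*y^3 + 12*y^2 - 6*y - 12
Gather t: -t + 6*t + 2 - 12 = 5*t - 10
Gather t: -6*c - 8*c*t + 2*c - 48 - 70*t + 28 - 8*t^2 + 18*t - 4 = -4*c - 8*t^2 + t*(-8*c - 52) - 24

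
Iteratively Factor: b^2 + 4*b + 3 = (b + 3)*(b + 1)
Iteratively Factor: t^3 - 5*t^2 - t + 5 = (t - 5)*(t^2 - 1) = (t - 5)*(t - 1)*(t + 1)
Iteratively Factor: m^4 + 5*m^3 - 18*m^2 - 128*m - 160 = (m + 4)*(m^3 + m^2 - 22*m - 40) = (m - 5)*(m + 4)*(m^2 + 6*m + 8) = (m - 5)*(m + 2)*(m + 4)*(m + 4)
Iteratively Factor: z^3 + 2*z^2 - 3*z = (z - 1)*(z^2 + 3*z) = z*(z - 1)*(z + 3)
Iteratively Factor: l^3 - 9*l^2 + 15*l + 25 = (l + 1)*(l^2 - 10*l + 25) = (l - 5)*(l + 1)*(l - 5)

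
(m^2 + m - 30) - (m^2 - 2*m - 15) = 3*m - 15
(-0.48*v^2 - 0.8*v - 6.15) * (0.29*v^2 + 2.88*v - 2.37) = -0.1392*v^4 - 1.6144*v^3 - 2.9499*v^2 - 15.816*v + 14.5755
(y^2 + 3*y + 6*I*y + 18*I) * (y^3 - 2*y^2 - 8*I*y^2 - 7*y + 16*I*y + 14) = y^5 + y^4 - 2*I*y^4 + 35*y^3 - 2*I*y^3 + 41*y^2 - 30*I*y^2 - 246*y - 42*I*y + 252*I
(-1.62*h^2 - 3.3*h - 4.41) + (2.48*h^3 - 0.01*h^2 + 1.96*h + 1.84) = 2.48*h^3 - 1.63*h^2 - 1.34*h - 2.57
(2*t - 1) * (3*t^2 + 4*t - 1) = 6*t^3 + 5*t^2 - 6*t + 1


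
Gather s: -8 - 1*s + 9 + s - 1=0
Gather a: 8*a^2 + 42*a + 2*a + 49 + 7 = 8*a^2 + 44*a + 56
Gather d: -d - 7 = -d - 7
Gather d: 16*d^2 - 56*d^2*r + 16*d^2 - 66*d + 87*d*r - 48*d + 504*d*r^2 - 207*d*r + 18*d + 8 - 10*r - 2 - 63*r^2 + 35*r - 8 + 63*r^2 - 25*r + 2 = d^2*(32 - 56*r) + d*(504*r^2 - 120*r - 96)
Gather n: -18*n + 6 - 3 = 3 - 18*n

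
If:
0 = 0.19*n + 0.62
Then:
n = -3.26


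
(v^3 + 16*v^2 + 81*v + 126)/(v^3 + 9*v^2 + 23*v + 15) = (v^2 + 13*v + 42)/(v^2 + 6*v + 5)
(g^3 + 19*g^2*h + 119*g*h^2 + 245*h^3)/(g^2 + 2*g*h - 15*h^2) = (g^2 + 14*g*h + 49*h^2)/(g - 3*h)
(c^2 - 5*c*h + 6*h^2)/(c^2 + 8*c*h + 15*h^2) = (c^2 - 5*c*h + 6*h^2)/(c^2 + 8*c*h + 15*h^2)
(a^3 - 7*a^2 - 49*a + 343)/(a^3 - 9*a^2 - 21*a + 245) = (a + 7)/(a + 5)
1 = 1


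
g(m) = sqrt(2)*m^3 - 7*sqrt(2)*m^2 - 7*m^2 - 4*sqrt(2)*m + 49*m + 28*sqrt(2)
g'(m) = 3*sqrt(2)*m^2 - 14*sqrt(2)*m - 14*m - 4*sqrt(2) + 49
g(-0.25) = 27.68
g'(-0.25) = 52.06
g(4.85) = 13.63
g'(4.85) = -20.78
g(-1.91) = -114.69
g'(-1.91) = 123.38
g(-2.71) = -230.12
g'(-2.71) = 166.10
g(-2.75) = -236.81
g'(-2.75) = 168.38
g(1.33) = 70.68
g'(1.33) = 5.90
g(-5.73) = -1029.68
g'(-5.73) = 376.31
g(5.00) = 10.60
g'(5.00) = -19.59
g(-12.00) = -5357.81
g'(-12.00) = 1059.87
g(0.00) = 39.60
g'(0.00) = 43.34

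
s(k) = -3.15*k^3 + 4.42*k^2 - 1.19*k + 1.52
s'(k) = -9.45*k^2 + 8.84*k - 1.19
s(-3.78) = 239.30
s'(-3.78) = -169.63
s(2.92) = -42.69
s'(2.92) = -55.95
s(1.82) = -4.99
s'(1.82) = -16.40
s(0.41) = 1.56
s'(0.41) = 0.85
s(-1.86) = 39.29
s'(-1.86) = -50.33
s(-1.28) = 16.89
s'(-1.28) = -27.99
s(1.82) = -4.99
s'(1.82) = -16.40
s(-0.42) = 3.03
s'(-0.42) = -6.57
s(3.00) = -47.32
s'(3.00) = -59.72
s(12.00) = -4819.48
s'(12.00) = -1255.91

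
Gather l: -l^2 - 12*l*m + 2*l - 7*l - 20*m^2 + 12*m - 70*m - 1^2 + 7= -l^2 + l*(-12*m - 5) - 20*m^2 - 58*m + 6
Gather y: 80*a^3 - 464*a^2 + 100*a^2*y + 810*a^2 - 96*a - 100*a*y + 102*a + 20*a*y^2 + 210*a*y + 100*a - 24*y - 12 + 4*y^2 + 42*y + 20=80*a^3 + 346*a^2 + 106*a + y^2*(20*a + 4) + y*(100*a^2 + 110*a + 18) + 8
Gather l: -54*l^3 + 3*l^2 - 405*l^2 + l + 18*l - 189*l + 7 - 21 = -54*l^3 - 402*l^2 - 170*l - 14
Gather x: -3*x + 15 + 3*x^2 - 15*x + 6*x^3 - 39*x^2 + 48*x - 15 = 6*x^3 - 36*x^2 + 30*x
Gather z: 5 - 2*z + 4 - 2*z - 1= 8 - 4*z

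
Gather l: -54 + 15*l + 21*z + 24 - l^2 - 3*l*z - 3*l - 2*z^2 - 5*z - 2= -l^2 + l*(12 - 3*z) - 2*z^2 + 16*z - 32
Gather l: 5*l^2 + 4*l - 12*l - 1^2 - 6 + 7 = 5*l^2 - 8*l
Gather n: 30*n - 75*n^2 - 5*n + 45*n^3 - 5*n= 45*n^3 - 75*n^2 + 20*n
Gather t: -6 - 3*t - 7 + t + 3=-2*t - 10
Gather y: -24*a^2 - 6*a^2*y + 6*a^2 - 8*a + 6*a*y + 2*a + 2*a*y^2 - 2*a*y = -18*a^2 + 2*a*y^2 - 6*a + y*(-6*a^2 + 4*a)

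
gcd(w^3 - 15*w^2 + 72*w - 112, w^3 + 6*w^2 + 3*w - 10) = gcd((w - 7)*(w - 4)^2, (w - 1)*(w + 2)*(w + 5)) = 1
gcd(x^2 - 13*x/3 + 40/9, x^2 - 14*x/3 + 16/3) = x - 8/3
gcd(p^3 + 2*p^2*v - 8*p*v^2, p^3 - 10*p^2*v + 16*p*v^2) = p^2 - 2*p*v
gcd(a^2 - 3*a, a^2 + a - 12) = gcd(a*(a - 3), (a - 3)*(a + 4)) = a - 3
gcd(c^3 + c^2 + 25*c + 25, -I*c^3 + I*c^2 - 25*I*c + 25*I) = c^2 + 25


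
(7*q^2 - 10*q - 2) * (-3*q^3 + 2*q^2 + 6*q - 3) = -21*q^5 + 44*q^4 + 28*q^3 - 85*q^2 + 18*q + 6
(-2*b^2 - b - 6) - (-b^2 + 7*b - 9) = -b^2 - 8*b + 3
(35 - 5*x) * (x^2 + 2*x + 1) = -5*x^3 + 25*x^2 + 65*x + 35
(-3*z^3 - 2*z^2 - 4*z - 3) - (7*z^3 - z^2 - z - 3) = -10*z^3 - z^2 - 3*z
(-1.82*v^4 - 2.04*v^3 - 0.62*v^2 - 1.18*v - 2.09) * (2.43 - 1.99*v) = 3.6218*v^5 - 0.363*v^4 - 3.7234*v^3 + 0.8416*v^2 + 1.2917*v - 5.0787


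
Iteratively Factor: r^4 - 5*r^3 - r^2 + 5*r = (r)*(r^3 - 5*r^2 - r + 5) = r*(r - 5)*(r^2 - 1) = r*(r - 5)*(r + 1)*(r - 1)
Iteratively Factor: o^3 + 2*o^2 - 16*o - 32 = (o + 4)*(o^2 - 2*o - 8) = (o + 2)*(o + 4)*(o - 4)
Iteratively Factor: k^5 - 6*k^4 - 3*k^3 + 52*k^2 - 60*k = (k - 2)*(k^4 - 4*k^3 - 11*k^2 + 30*k) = (k - 5)*(k - 2)*(k^3 + k^2 - 6*k) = (k - 5)*(k - 2)*(k + 3)*(k^2 - 2*k) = (k - 5)*(k - 2)^2*(k + 3)*(k)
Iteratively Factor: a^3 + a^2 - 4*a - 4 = (a + 2)*(a^2 - a - 2) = (a - 2)*(a + 2)*(a + 1)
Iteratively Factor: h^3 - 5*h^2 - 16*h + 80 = (h - 5)*(h^2 - 16) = (h - 5)*(h - 4)*(h + 4)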